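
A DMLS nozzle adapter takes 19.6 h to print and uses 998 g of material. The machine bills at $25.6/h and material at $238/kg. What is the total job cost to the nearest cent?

Time charge: 25.6 × 19.6 → $501.76.
Feedstock cost = 238 × 998/1000, so $237.524.
Total = 501.76 + 237.524 = 739.284 ≈ $739.28.

$739.28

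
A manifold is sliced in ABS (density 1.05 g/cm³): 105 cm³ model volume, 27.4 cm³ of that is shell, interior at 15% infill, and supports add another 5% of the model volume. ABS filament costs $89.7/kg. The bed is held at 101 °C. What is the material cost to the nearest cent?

Interior volume = 105 − 27.4, so 77.6 cm³.
Deposited infill: 0.15 × 77.6 → 11.64 cm³.
Support = 0.05 × 105 = 5.25 cm³.
Total printed volume = 27.4 + 11.64 + 5.25, so 44.29 cm³.
Mass = 44.29 × 1.05, so 46.5045 g.
Cost = 46.5045 g / 1000 × $89.7/kg = $4.17.

$4.17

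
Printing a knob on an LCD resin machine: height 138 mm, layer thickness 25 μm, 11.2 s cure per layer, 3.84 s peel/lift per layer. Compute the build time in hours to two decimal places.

23.06 hours

Number of layers: 138 / 0.025 → 5520 (rounded up).
Cycle time = 11.2 + 3.84, so 15.04 s.
Build time: 5520 × 15.04 s = 83020.8 s, i.e. 23.06 hours.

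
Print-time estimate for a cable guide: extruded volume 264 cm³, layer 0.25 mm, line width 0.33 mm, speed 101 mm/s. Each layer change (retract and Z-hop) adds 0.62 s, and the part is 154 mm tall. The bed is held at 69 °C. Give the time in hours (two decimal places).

Extrusion cross-section = 0.25 × 0.33 = 0.0825 mm².
Toolpath length = 264 cm³ / 0.0825 mm² = 264000 / 0.0825 = 3200000 mm.
Time extruding: 3200000 / 101 → 31683.2 s.
Layer count = ceil(154 / 0.25) = 616.
Z-hop total: 616 × 0.62 → 381.92 s.
Total = 31683.2 + 381.92 = 32065.12 s = 8.91 hours.

8.91 hours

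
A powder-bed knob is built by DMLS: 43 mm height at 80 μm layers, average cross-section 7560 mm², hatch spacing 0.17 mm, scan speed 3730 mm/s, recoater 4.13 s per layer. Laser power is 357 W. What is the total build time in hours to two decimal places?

Layer count = ceil(43 / 0.08) = 538.
Hatch length per layer = 7560 / 0.17, so 44470.6 mm.
Scan time per layer = 44470.6 / 3730, so 11.9224 s.
Time per layer = 11.9224 + 4.13 = 16.0524 s.
Total: 538 × 16.0524 s = 8636.1912 s → 2.40 hours.

2.40 hours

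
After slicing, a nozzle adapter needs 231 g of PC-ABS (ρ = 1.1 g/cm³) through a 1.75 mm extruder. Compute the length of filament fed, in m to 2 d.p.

Extruded volume: 231/1.1 = 210 cm³ (210000 mm³).
A = π r² = π × 0.875² = 2.4053 mm².
Length = 210000 / 2.4053 = 87307.2 mm = 87.31 m.

87.31 m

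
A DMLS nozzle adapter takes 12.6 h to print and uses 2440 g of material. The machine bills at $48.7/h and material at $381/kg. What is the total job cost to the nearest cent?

$1543.26

Machine cost = 48.7 × 12.6 = $613.62.
Material cost = 381 × 2440/1000 = $929.64.
Total = 613.62 + 929.64 = $1543.26.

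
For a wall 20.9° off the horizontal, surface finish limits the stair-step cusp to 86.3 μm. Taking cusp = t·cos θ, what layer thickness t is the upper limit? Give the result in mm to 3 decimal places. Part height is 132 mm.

0.092 mm

cos(20.9°) = 0.9342; t_max = 0.0863/0.9342 = 0.092 mm.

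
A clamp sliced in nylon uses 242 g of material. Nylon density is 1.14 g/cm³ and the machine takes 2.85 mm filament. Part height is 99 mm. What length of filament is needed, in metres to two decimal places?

33.28 m

Extruded volume: 242/1.14 = 212.2807 cm³ (212280.7 mm³).
Filament cross-section = π × (2.85/2)² = 6.3794 mm².
Length = 212280.7 / 6.3794 = 33275.97 mm = 33.28 m.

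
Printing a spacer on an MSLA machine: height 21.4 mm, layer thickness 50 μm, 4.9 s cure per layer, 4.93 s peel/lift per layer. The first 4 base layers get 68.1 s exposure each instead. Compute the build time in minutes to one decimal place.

74.3 minutes

Layer count = ceil(21.4 / 0.05) = 428.
Burn-in layers: 4 × (68.1 + 4.93) → 292.12 s.
Regular layers: 424 × (4.9 + 4.93) → 4167.92 s.
Sum: 292.12 + 4167.92 = 4460.04 s → 74.3 minutes.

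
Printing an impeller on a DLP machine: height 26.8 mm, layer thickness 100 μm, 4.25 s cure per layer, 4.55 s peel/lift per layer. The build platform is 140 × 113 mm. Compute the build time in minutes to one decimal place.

Layer count = ceil(26.8 / 0.1) = 268.
Each layer takes = 4.25 + 4.55 = 8.8 s.
Total = 268 × 8.8 = 2358.4 s = 39.3 minutes.

39.3 minutes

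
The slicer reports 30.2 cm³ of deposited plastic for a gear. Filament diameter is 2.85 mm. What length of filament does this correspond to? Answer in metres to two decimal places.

Cross-section of 2.85 mm filament: π·(2.85/2)² = 6.3794 mm².
Length = 30.2 cm³ / 6.3794 mm² = 30200 / 6.3794 = 4733.99 mm = 4.73 m.

4.73 m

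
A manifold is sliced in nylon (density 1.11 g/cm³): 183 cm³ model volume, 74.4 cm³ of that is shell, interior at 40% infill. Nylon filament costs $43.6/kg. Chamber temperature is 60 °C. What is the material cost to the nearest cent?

Infill region = 183 − 74.4 = 108.6 cm³.
Infill volume = 0.40 × 108.6 = 43.44 cm³.
Deposited volume = 74.4 + 43.44 = 117.84 cm³.
Mass: 117.84 × 1.11 → 130.8024 g.
At $43.6/kg: 130.8024/1000 × 43.6 = $5.70.

$5.70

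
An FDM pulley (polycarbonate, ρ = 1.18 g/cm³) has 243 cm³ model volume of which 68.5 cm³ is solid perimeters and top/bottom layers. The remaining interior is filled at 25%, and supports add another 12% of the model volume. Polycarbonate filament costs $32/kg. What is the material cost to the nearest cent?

$5.33

Interior volume = 243 − 68.5, so 174.5 cm³.
Infill deposited = 0.25 × 174.5, so 43.625 cm³.
Support = 0.12 × 243, so 29.16 cm³.
Total extruded = 68.5 + 43.625 + 29.16, so 141.285 cm³.
Mass = 141.285 × 1.18, so 166.7163 g.
Cost = 166.7163 g / 1000 × $32/kg = $5.33.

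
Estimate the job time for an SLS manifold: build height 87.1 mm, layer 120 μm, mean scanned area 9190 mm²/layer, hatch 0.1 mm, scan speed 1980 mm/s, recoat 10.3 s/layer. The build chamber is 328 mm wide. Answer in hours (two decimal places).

Number of layers: 87.1 / 0.12 → 726 (rounded up).
Hatch length per layer: 9190 / 0.1 → 91900 mm.
Laser time per layer = 91900 / 1980, so 46.4141 s.
Time per layer: 46.4141 + 10.3 → 56.7141 s.
726 layers × 56.7141 s/layer = 41174.4366 s, i.e. 11.44 hours.

11.44 hours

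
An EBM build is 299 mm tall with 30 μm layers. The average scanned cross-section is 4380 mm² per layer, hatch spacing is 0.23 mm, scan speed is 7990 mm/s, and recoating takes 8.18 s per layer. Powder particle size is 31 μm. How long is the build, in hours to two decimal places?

29.25 hours

Layers = ⌈299/0.03⌉ = 9967.
Hatch length per layer: 4380 / 0.23 → 19043.5 mm.
Scan time per layer = 19043.5 / 7990, so 2.3834 s.
Time per layer = 2.3834 + 8.18, so 10.5634 s.
Build time = 9967 × 10.5634 = 105285.4078 s = 29.25 hours.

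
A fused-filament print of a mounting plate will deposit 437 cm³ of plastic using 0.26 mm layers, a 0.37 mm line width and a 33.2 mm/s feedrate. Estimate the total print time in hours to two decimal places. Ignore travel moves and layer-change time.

38.01 hours

Extrusion cross-section: 0.26 × 0.37 → 0.0962 mm².
Toolpath length = 437 cm³ / 0.0962 mm² = 437000 / 0.0962 = 4542619.5 mm.
Extrusion time = 4542619.5 / 33.2 = 136825.9 s.
136825.9 s = 38.01 hours.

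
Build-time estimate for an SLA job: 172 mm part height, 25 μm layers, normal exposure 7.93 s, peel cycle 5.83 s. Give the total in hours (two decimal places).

Layer count = ceil(172 / 0.025) = 6880.
Per-layer time = 7.93 + 5.83 = 13.76 s.
Total = 6880 × 13.76 = 94668.8 s = 26.30 hours.

26.30 hours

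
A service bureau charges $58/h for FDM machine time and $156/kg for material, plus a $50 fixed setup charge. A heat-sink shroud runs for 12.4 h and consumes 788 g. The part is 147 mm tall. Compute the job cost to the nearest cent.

Time charge = 58 × 12.4 = $719.20.
Material charge: 156 × 788/1000 → $122.928.
Adding setup: 719.20 + 122.928 + 50 → 892.128 ≈ $892.13.

$892.13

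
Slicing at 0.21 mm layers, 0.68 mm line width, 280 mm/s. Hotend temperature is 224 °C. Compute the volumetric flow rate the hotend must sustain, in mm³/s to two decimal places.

Extrusion cross-section = 0.21 × 0.68, so 0.1428 mm².
Volumetric flow = 280 × 0.1428 = 39.98 mm³/s.

39.98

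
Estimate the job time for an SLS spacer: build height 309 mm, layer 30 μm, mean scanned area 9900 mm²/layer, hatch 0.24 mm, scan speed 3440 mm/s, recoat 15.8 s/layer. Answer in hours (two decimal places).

79.51 hours

Number of layers: 309 / 0.03 → 10300 (rounded up).
Per-layer scan distance = 9900 / 0.24, so 41250 mm.
Scan time per layer = 41250 / 3440, so 11.9913 s.
Per-layer time = 11.9913 + 15.8 = 27.7913 s.
10300 layers × 27.7913 s/layer = 286250.39 s, i.e. 79.51 hours.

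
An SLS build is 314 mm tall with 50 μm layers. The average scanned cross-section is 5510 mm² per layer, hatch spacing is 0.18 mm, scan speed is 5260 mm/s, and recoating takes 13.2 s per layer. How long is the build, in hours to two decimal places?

Layer count = ceil(314 / 0.05) = 6280.
Scan path per layer = 5510 / 0.18, so 30611.1 mm.
Scan time per layer: 30611.1 / 5260 → 5.8196 s.
Layer cycle = 5.8196 + 13.2 = 19.0196 s.
Build time = 6280 × 19.0196 = 119443.088 s = 33.18 hours.

33.18 hours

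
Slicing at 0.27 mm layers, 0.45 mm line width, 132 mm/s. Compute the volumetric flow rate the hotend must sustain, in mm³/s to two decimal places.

Extrusion cross-section = 0.27 × 0.45 = 0.1215 mm².
Q = v·A = 132 × 0.1215 = 16.04 mm³/s.

16.04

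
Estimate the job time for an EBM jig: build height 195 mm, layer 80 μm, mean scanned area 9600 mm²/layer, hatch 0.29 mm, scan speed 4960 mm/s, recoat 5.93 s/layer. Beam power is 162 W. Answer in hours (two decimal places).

Layers = ⌈195/0.08⌉ = 2438.
Scan path per layer = 9600 / 0.29, so 33103.4 mm.
Beam time per layer = 33103.4 / 4960, so 6.6741 s.
Layer cycle = 6.6741 + 5.93, so 12.6041 s.
Build time = 2438 × 12.6041 = 30728.7958 s = 8.54 hours.

8.54 hours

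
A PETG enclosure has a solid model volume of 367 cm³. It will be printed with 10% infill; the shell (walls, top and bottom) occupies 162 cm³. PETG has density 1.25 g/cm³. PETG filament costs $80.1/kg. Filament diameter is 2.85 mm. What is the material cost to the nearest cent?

Interior volume = 367 − 162, so 205 cm³.
Infill volume = 0.10 × 205, so 20.5 cm³.
Total printed volume = 162 + 20.5, so 182.5 cm³.
Mass = 182.5 × 1.25 = 228.125 g.
Cost = 228.125 g / 1000 × $80.1/kg = $18.27.

$18.27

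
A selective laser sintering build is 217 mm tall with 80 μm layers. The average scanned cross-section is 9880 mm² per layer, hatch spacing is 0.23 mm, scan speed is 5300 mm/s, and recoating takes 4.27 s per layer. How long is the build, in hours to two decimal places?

9.33 hours

Layers = ⌈217/0.08⌉ = 2713.
Hatch length per layer = 9880 / 0.23, so 42956.5 mm.
Scan time per layer: 42956.5 / 5300 → 8.105 s.
Time per layer: 8.105 + 4.27 → 12.375 s.
2713 layers × 12.375 s/layer = 33573.375 s, i.e. 9.33 hours.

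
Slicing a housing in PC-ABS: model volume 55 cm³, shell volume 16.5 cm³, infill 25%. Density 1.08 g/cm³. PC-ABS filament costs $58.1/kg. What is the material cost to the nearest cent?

Volume inside the shell = 55 − 16.5 = 38.5 cm³.
Infill deposited: 0.25 × 38.5 → 9.625 cm³.
Deposited volume = 16.5 + 9.625 = 26.125 cm³.
Mass = 26.125 × 1.08 = 28.215 g.
At $58.1/kg: 28.215/1000 × 58.1 = $1.64.

$1.64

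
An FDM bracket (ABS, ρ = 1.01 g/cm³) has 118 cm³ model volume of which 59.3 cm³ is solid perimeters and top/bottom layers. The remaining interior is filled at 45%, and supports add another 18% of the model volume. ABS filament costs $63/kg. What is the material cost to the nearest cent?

Interior volume = 118 − 59.3, so 58.7 cm³.
Deposited infill = 0.45 × 58.7, so 26.415 cm³.
Support = 0.18 × 118, so 21.24 cm³.
Total printed volume = 59.3 + 26.415 + 21.24, so 106.955 cm³.
Mass: 106.955 × 1.01 → 108.02455 g.
Cost = 108.02455 g / 1000 × $63/kg = $6.81.

$6.81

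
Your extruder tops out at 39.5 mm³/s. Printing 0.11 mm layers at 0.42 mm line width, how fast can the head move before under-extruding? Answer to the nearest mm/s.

Bead cross-section = 0.11 × 0.42 = 0.0462 mm².
v_max = Q/A = 39.5/0.0462 = 854.98 mm/s → 855 mm/s.

855 mm/s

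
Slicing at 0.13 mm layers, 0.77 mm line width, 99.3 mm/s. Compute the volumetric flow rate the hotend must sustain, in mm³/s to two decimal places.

9.94

Extrusion cross-section = 0.13 × 0.77, so 0.1001 mm².
Q = v·A = 99.3 × 0.1001 = 9.94 mm³/s.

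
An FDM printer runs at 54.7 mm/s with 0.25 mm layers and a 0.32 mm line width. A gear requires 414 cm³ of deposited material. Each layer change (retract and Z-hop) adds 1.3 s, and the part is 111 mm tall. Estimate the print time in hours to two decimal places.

Extrusion cross-section: 0.25 × 0.32 → 0.08 mm².
Path length: 414000 mm³ / 0.08 mm² → 5175000 mm.
Extrusion time = 5175000 / 54.7 = 94606.9 s.
Layers = ⌈111/0.25⌉ = 444.
Non-print overhead = 444 × 1.3 = 577.2 s.
Altogether 94606.9 + 577.2 = 95184.1 s, i.e. 26.44 hours.

26.44 hours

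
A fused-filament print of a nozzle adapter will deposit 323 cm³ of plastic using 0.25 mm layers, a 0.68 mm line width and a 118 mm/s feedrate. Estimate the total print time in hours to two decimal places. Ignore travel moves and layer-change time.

Line area = 0.25 × 0.68, so 0.17 mm².
Total extruded path = 323000/0.17 = 1900000 mm.
Print-move time = 1900000 / 118 = 16101.7 s.
16101.7 s = 4.47 hours.

4.47 hours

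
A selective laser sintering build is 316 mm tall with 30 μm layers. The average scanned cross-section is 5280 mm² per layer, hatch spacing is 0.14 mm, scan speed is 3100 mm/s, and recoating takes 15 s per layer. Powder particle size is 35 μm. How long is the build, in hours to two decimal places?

79.49 hours

Layer count = ceil(316 / 0.03) = 10534.
Scan path per layer = 5280 / 0.14, so 37714.3 mm.
Laser time per layer = 37714.3 / 3100 = 12.1659 s.
Per-layer time: 12.1659 + 15 → 27.1659 s.
10534 layers × 27.1659 s/layer = 286165.5906 s, i.e. 79.49 hours.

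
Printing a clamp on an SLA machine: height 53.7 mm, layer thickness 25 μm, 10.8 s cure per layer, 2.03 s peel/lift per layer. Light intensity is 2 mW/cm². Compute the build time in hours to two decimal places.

7.66 hours

Number of layers: 53.7 / 0.025 → 2148 (rounded up).
Cycle time = 10.8 + 2.03, so 12.83 s.
Build time: 2148 × 12.83 s = 27558.84 s, i.e. 7.66 hours.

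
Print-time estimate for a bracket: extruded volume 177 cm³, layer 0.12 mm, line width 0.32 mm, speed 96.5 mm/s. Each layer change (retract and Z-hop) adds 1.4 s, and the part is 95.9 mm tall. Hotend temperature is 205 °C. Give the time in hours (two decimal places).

Bead cross-section = 0.12 × 0.32 = 0.0384 mm².
Total extruded path = 177000/0.0384 = 4609375 mm.
Extrusion time: 4609375 / 96.5 → 47765.5 s.
Layers = ⌈95.9/0.12⌉ = 800.
Z-hop total = 800 × 1.4, so 1120 s.
Total = 47765.5 + 1120 = 48885.5 s = 13.58 hours.

13.58 hours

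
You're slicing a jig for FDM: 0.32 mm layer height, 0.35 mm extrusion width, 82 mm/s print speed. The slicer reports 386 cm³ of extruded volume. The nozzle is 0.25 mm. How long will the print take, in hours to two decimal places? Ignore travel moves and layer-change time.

11.67 hours

Bead cross-section: 0.32 × 0.35 → 0.112 mm².
Path length: 386000 mm³ / 0.112 mm² → 3446428.6 mm.
Print-move time: 3446428.6 / 82 → 42029.6 s.
Converting: 42029.6 s = 11.67 hours.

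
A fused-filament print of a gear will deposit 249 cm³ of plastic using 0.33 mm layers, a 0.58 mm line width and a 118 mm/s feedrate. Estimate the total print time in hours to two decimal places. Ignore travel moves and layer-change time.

3.06 hours

Extrusion cross-section = 0.33 × 0.58, so 0.1914 mm².
Total extruded path = 249000/0.1914 = 1300940.4 mm.
Extrusion time = 1300940.4 / 118, so 11024.9 s.
That's 11024.9 s → 3.06 hours.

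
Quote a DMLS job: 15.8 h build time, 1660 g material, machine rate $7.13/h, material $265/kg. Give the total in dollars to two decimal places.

Machine-time cost = 7.13 × 15.8, so $112.654.
Material cost: 265 × 1660/1000 → $439.90.
Total = 112.654 + 439.90 = 552.554 ≈ $552.55.

$552.55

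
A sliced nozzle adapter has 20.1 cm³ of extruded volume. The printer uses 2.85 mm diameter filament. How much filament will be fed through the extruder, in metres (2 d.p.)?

3.15 m

Filament cross-section = π × (2.85/2)² = 6.3794 mm².
Length = 20.1 cm³ / 6.3794 mm² = 20100 / 6.3794 = 3150.77 mm = 3.15 m.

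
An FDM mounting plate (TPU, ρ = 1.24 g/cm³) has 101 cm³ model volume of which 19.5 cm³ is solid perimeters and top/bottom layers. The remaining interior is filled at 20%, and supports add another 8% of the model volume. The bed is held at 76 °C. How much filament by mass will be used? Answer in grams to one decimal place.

Volume inside the shell = 101 − 19.5 = 81.5 cm³.
Deposited infill = 0.20 × 81.5 = 16.3 cm³.
Support = 0.08 × 101, so 8.08 cm³.
Total extruded: 19.5 + 16.3 + 8.08 → 43.88 cm³.
Mass = 43.88 × 1.24, so 54.4112 g.

54.4 g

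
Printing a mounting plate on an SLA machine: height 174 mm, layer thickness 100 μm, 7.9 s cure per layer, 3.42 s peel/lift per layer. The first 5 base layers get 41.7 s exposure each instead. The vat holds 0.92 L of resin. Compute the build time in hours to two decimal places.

Layers = ⌈174/0.1⌉ = 1740.
Bottom layers = 5 × (41.7 + 3.42), so 225.6 s.
Normal layers = 1735 × (7.9 + 3.42), so 19640.2 s.
Sum: 225.6 + 19640.2 = 19865.8 s → 5.52 hours.

5.52 hours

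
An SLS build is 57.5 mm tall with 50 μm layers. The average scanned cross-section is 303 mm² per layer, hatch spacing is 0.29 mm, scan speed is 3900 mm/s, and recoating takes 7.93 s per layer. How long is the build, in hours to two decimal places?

Layer count = ceil(57.5 / 0.05) = 1150.
Scan path per layer: 303 / 0.29 → 1044.8 mm.
Laser time per layer = 1044.8 / 3900, so 0.2679 s.
Layer cycle: 0.2679 + 7.93 → 8.1979 s.
Total: 1150 × 8.1979 s = 9427.585 s → 2.62 hours.

2.62 hours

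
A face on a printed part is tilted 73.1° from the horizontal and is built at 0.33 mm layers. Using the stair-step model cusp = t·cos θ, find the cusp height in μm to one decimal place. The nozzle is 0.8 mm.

h_c = t·cos θ = 0.33 × 0.2907 = 0.095931 mm (95.9 μm).

95.9 μm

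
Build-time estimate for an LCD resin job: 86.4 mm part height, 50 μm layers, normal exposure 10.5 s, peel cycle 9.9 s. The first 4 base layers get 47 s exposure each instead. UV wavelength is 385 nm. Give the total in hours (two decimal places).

9.83 hours

Layer count = ceil(86.4 / 0.05) = 1728.
Burn-in layers = 4 × (47 + 9.9) = 227.6 s.
Regular layers = 1724 × (10.5 + 9.9), so 35169.6 s.
Sum: 227.6 + 35169.6 = 35397.2 s → 9.83 hours.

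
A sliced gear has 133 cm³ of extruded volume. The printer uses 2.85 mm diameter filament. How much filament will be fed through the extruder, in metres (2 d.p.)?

Cross-section of 2.85 mm filament: π·(2.85/2)² = 6.3794 mm².
L = 133000 mm³ / 6.3794 mm² = 20848.36 mm, i.e. 20.85 m.

20.85 m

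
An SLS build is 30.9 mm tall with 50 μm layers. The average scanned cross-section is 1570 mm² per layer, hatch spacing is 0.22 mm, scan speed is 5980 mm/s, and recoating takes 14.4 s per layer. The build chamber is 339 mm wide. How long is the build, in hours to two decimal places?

2.68 hours

Layers = ⌈30.9/0.05⌉ = 618.
Per-layer scan distance = 1570 / 0.22, so 7136.4 mm.
Scan time per layer = 7136.4 / 5980, so 1.1934 s.
Per-layer time = 1.1934 + 14.4, so 15.5934 s.
618 layers × 15.5934 s/layer = 9636.7212 s, i.e. 2.68 hours.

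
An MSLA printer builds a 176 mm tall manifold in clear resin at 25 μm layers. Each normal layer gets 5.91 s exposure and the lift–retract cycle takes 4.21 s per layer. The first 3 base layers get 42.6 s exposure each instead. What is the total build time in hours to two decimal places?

Layer count = ceil(176 / 0.025) = 7040.
Bottom layers = 3 × (42.6 + 4.21) = 140.43 s.
Regular layers = 7037 × (5.91 + 4.21) = 71214.44 s.
Sum: 140.43 + 71214.44 = 71354.87 s → 19.82 hours.

19.82 hours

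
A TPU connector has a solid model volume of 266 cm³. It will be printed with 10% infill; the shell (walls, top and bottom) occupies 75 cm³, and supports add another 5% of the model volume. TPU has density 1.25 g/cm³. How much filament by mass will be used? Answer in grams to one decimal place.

134.3 g

Infill region = 266 − 75 = 191 cm³.
Infill deposited = 0.10 × 191 = 19.1 cm³.
Support = 0.05 × 266, so 13.3 cm³.
Deposited volume: 75 + 19.1 + 13.3 → 107.4 cm³.
Mass: 107.4 × 1.25 → 134.25 g.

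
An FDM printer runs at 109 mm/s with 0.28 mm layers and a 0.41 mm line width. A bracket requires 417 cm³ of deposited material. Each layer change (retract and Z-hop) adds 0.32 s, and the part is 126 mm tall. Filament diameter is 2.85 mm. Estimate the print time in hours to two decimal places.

Line area = 0.28 × 0.41 = 0.1148 mm².
Path length: 417000 mm³ / 0.1148 mm² → 3632404.2 mm.
Time extruding = 3632404.2 / 109, so 33324.8 s.
Number of layers: 126 / 0.28 → 450 (rounded up).
Z-hop total = 450 × 0.32, so 144 s.
Altogether 33324.8 + 144 = 33468.8 s, i.e. 9.30 hours.

9.30 hours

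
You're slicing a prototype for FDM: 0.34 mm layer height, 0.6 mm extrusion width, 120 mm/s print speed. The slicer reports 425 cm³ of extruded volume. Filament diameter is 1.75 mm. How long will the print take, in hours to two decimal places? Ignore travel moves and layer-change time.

4.82 hours

Bead cross-section = 0.34 × 0.6, so 0.204 mm².
Toolpath length = 425 cm³ / 0.204 mm² = 425000 / 0.204 = 2083333.3 mm.
Extrusion time: 2083333.3 / 120 → 17361.1 s.
That's 17361.1 s → 4.82 hours.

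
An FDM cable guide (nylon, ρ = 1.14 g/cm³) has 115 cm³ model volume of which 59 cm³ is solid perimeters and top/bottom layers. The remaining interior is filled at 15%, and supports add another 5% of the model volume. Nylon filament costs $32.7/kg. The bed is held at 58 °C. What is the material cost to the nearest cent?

Interior volume: 115 − 59 → 56 cm³.
Infill deposited: 0.15 × 56 → 8.4 cm³.
Support = 0.05 × 115 = 5.75 cm³.
Total printed volume = 59 + 8.4 + 5.75 = 73.15 cm³.
Mass = 73.15 × 1.14 = 83.391 g.
At $32.7/kg: 83.391/1000 × 32.7 = $2.73.

$2.73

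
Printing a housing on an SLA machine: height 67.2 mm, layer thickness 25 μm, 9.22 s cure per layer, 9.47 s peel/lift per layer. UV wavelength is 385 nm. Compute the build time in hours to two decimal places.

Layer count = ceil(67.2 / 0.025) = 2688.
Per-layer time: 9.22 + 9.47 → 18.69 s.
Build time: 2688 × 18.69 s = 50238.72 s, i.e. 13.96 hours.

13.96 hours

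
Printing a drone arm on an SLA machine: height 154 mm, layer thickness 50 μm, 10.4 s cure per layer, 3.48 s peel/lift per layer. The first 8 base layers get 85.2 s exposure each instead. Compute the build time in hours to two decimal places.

12.04 hours

Number of layers: 154 / 0.05 → 3080 (rounded up).
Bottom layers = 8 × (85.2 + 3.48) = 709.44 s.
Remaining layers = 3072 × (10.4 + 3.48) = 42639.36 s.
Sum: 709.44 + 42639.36 = 43348.8 s → 12.04 hours.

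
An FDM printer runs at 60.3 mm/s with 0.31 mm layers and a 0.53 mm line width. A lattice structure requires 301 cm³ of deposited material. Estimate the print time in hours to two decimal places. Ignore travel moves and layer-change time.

8.44 hours

Line area = 0.31 × 0.53 = 0.1643 mm².
Total extruded path = 301000/0.1643 = 1832014.6 mm.
Print-move time = 1832014.6 / 60.3, so 30381.7 s.
30381.7 s = 8.44 hours.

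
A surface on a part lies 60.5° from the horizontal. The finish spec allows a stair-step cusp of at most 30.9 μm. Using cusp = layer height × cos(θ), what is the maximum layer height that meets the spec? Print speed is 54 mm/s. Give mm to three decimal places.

t = h_c / cos θ = 0.0309 / 0.4924 = 0.063 mm.

0.063 mm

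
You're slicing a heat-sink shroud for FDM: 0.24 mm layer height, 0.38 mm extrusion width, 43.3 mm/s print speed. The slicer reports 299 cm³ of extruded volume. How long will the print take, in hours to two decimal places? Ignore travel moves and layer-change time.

Bead cross-section = 0.24 × 0.38, so 0.0912 mm².
Total extruded path = 299000/0.0912 = 3278508.8 mm.
Print-move time = 3278508.8 / 43.3, so 75716.1 s.
75716.1 s = 21.03 hours.

21.03 hours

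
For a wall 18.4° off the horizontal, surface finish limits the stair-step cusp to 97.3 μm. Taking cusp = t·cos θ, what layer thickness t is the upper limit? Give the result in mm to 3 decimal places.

0.103 mm

Layer height = cusp / cos(18.4°) = 0.0973 / 0.9489 = 0.103 mm.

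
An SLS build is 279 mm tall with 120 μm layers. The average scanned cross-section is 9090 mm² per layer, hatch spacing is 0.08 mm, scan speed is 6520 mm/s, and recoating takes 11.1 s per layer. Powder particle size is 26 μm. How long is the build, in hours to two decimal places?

18.42 hours

Number of layers: 279 / 0.12 → 2325 (rounded up).
Per-layer scan distance = 9090 / 0.08 = 113625 mm.
Per-layer scan time = 113625 / 6520 = 17.4271 s.
Layer cycle = 17.4271 + 11.1 = 28.5271 s.
Total: 2325 × 28.5271 s = 66325.5075 s → 18.42 hours.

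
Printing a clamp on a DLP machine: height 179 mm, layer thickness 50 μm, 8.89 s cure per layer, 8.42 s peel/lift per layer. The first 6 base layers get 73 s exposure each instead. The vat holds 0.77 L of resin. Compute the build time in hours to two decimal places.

17.32 hours

Number of layers: 179 / 0.05 → 3580 (rounded up).
Burn-in layers: 6 × (73 + 8.42) → 488.52 s.
Normal layers = 3574 × (8.89 + 8.42), so 61865.94 s.
Sum: 488.52 + 61865.94 = 62354.46 s → 17.32 hours.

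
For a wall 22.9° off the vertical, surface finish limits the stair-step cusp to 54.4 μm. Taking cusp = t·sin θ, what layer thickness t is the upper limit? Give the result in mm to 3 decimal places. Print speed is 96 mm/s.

t = h_c / sin θ = 0.0544 / 0.3891 = 0.140 mm.

0.140 mm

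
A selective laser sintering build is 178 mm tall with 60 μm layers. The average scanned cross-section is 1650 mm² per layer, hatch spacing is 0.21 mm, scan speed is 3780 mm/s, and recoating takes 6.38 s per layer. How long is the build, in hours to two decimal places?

6.97 hours

Layers = ⌈178/0.06⌉ = 2967.
Per-layer scan distance: 1650 / 0.21 → 7857.1 mm.
Per-layer scan time = 7857.1 / 3780 = 2.0786 s.
Layer cycle: 2.0786 + 6.38 → 8.4586 s.
Build time = 2967 × 8.4586 = 25096.6662 s = 6.97 hours.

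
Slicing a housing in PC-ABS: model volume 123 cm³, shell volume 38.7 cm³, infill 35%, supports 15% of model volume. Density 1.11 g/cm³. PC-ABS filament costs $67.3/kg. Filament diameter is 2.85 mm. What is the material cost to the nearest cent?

$6.47

Infill region: 123 − 38.7 → 84.3 cm³.
Deposited infill: 0.35 × 84.3 → 29.505 cm³.
Support = 0.15 × 123, so 18.45 cm³.
Total printed volume: 38.7 + 29.505 + 18.45 → 86.655 cm³.
Mass: 86.655 × 1.11 → 96.18705 g.
At $67.3/kg: 96.18705/1000 × 67.3 = $6.47.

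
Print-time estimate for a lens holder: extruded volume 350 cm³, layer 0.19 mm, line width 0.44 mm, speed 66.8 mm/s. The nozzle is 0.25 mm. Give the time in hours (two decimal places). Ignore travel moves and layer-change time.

17.41 hours

Line area: 0.19 × 0.44 → 0.0836 mm².
Toolpath length = 350 cm³ / 0.0836 mm² = 350000 / 0.0836 = 4186602.9 mm.
Print-move time: 4186602.9 / 66.8 → 62673.7 s.
62673.7 s = 17.41 hours.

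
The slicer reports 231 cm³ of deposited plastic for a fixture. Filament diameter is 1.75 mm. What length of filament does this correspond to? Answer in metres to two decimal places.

96.04 m

Cross-section of 1.75 mm filament: π·(1.75/2)² = 2.4053 mm².
Length = 231 cm³ / 2.4053 mm² = 231000 / 2.4053 = 96037.92 mm = 96.04 m.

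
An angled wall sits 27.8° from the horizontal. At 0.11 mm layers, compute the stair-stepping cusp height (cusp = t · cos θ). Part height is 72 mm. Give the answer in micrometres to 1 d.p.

97.3 μm

Cusp = layer height × cos(27.8°) = 0.11 × 0.8846 = 0.097306 mm = 97.3 μm.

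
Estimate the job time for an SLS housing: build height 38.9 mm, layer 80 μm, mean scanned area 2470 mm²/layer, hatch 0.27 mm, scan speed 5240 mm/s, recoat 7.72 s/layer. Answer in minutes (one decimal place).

Layer count = ceil(38.9 / 0.08) = 487.
Per-layer scan distance = 2470 / 0.27 = 9148.1 mm.
Per-layer scan time: 9148.1 / 5240 → 1.7458 s.
Layer cycle = 1.7458 + 7.72, so 9.4658 s.
Build time = 487 × 9.4658 = 4609.8446 s = 76.8 minutes.

76.8 minutes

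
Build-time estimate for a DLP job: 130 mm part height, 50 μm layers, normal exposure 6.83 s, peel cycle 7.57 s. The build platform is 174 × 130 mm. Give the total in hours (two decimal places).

Number of layers: 130 / 0.05 → 2600 (rounded up).
Per-layer time: 6.83 + 7.57 → 14.4 s.
Total = 2600 × 14.4 = 37440 s = 10.40 hours.

10.40 hours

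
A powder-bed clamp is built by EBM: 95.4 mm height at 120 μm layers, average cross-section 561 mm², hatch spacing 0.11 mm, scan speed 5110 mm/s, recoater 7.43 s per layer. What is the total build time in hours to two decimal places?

1.86 hours

Layer count = ceil(95.4 / 0.12) = 795.
Per-layer scan distance = 561 / 0.11, so 5100 mm.
Per-layer scan time = 5100 / 5110, so 0.998 s.
Layer cycle = 0.998 + 7.43 = 8.428 s.
Build time = 795 × 8.428 = 6700.26 s = 1.86 hours.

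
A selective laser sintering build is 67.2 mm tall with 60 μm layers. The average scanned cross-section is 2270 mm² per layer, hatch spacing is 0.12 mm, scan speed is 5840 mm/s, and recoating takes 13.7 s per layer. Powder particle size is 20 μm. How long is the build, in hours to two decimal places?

Number of layers: 67.2 / 0.06 → 1120 (rounded up).
Scan path per layer = 2270 / 0.12 = 18916.7 mm.
Laser time per layer = 18916.7 / 5840 = 3.2392 s.
Per-layer time = 3.2392 + 13.7 = 16.9392 s.
Build time = 1120 × 16.9392 = 18971.904 s = 5.27 hours.

5.27 hours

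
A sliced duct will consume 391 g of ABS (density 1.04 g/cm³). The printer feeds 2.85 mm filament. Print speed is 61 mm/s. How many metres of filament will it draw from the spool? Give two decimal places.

58.93 m

Volume = 391 g / 1.04 g·cm⁻³ = 375.9615 cm³ = 375961.5 mm³.
Filament cross-section = π × (2.85/2)² = 6.3794 mm².
L = V/A = 375961.5/6.3794 = 58933.68 mm → 58.93 m.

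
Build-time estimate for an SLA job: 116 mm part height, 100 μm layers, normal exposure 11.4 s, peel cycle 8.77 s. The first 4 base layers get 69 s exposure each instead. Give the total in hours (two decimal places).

Layer count = ceil(116 / 0.1) = 1160.
Burn-in layers: 4 × (69 + 8.77) → 311.08 s.
Normal layers: 1156 × (11.4 + 8.77) → 23316.52 s.
Total = 311.08 + 23316.52 = 23627.6 s = 6.56 hours.

6.56 hours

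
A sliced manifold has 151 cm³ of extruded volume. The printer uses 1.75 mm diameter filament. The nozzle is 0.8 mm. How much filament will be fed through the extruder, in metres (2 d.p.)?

62.78 m

A = π r² = π × 0.875² = 2.4053 mm².
L = 151000 mm³ / 2.4053 mm² = 62778.03 mm, i.e. 62.78 m.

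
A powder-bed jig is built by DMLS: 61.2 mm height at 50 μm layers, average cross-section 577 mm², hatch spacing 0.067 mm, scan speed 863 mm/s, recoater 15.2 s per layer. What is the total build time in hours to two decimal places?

Layers = ⌈61.2/0.05⌉ = 1224.
Scan path per layer = 577 / 0.067, so 8611.9 mm.
Per-layer scan time: 8611.9 / 863 → 9.979 s.
Layer cycle = 9.979 + 15.2 = 25.179 s.
1224 layers × 25.179 s/layer = 30819.096 s, i.e. 8.56 hours.

8.56 hours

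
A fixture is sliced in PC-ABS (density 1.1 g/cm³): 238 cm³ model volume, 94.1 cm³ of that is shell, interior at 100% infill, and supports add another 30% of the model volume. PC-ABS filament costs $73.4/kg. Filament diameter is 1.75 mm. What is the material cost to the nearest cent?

$24.98

Volume inside the shell: 238 − 94.1 → 143.9 cm³.
Deposited infill = 1.00 × 143.9 = 143.9 cm³.
Support: 0.30 × 238 → 71.4 cm³.
Total extruded: 94.1 + 143.9 + 71.4 → 309.4 cm³.
Mass = 309.4 × 1.1, so 340.34 g.
At $73.4/kg: 340.34/1000 × 73.4 = $24.98.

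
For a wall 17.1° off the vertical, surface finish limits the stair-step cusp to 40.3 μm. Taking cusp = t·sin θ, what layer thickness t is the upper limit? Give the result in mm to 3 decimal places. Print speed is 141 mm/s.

0.137 mm

Layer height = cusp / sin(17.1°) = 0.0403 / 0.2940 = 0.137 mm.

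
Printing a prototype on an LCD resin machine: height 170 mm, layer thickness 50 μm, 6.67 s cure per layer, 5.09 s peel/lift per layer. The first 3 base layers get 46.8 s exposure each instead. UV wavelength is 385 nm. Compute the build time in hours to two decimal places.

Number of layers: 170 / 0.05 → 3400 (rounded up).
Burn-in layers = 3 × (46.8 + 5.09), so 155.67 s.
Remaining layers: 3397 × (6.67 + 5.09) → 39948.72 s.
Sum: 155.67 + 39948.72 = 40104.39 s → 11.14 hours.

11.14 hours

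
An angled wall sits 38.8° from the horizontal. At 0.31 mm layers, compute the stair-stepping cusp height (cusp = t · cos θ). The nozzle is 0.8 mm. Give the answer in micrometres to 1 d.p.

h_c = t·cos θ = 0.31 × 0.7793 = 0.241583 mm (241.6 μm).

241.6 μm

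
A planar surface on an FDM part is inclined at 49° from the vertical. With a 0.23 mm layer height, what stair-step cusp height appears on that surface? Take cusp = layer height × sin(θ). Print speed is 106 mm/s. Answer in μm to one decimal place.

Cusp = layer height × sin(49°) = 0.23 × 0.7547 = 0.173581 mm = 173.6 μm.

173.6 μm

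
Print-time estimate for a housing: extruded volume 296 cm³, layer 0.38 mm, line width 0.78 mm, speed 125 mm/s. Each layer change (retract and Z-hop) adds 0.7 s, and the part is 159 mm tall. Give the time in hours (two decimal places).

Line area: 0.38 × 0.78 → 0.2964 mm².
Total extruded path = 296000/0.2964 = 998650.5 mm.
Extrusion time = 998650.5 / 125 = 7989.2 s.
Layers = ⌈159/0.38⌉ = 419.
Layer-change overhead = 419 × 0.7, so 293.3 s.
Total = 7989.2 + 293.3 = 8282.5 s = 2.30 hours.

2.30 hours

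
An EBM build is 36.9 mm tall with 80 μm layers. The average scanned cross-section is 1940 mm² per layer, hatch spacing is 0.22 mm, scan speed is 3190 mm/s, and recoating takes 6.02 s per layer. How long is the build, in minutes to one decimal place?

67.6 minutes

Layers = ⌈36.9/0.08⌉ = 462.
Hatch length per layer = 1940 / 0.22, so 8818.2 mm.
Beam time per layer = 8818.2 / 3190 = 2.7643 s.
Time per layer: 2.7643 + 6.02 → 8.7843 s.
Build time = 462 × 8.7843 = 4058.3466 s = 67.6 minutes.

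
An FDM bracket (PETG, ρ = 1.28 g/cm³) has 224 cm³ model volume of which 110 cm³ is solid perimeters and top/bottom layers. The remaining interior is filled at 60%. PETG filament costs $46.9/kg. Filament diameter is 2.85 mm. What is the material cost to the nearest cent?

Interior volume = 224 − 110, so 114 cm³.
Infill deposited = 0.60 × 114, so 68.4 cm³.
Deposited volume = 110 + 68.4 = 178.4 cm³.
Mass: 178.4 × 1.28 → 228.352 g.
At $46.9/kg: 228.352/1000 × 46.9 = $10.71.

$10.71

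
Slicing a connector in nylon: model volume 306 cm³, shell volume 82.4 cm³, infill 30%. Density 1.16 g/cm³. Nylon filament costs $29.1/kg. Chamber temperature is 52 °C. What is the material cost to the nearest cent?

$5.05

Infill region = 306 − 82.4, so 223.6 cm³.
Deposited infill: 0.30 × 223.6 → 67.08 cm³.
Total extruded = 82.4 + 67.08, so 149.48 cm³.
Mass: 149.48 × 1.16 → 173.3968 g.
Cost = 173.3968 g / 1000 × $29.1/kg = $5.05.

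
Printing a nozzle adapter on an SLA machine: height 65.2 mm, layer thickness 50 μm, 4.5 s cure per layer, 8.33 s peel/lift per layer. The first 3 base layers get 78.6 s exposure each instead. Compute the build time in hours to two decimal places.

Number of layers: 65.2 / 0.05 → 1304 (rounded up).
Bottom layers = 3 × (78.6 + 8.33) = 260.79 s.
Normal layers: 1301 × (4.5 + 8.33) → 16691.83 s.
Sum: 260.79 + 16691.83 = 16952.62 s → 4.71 hours.

4.71 hours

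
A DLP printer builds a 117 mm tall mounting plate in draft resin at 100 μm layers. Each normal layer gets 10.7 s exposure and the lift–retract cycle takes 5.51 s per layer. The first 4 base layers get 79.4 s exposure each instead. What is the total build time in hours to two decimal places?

Number of layers: 117 / 0.1 → 1170 (rounded up).
Base layers = 4 × (79.4 + 5.51), so 339.64 s.
Regular layers = 1166 × (10.7 + 5.51), so 18900.86 s.
Sum: 339.64 + 18900.86 = 19240.5 s → 5.34 hours.

5.34 hours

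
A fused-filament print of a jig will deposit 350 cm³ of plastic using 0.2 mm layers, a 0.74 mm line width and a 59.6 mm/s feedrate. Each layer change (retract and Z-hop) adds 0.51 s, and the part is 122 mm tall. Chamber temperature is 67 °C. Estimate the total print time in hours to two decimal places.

Bead cross-section: 0.2 × 0.74 → 0.148 mm².
Toolpath length = 350 cm³ / 0.148 mm² = 350000 / 0.148 = 2364864.9 mm.
Time extruding: 2364864.9 / 59.6 → 39678.9 s.
Layers = ⌈122/0.2⌉ = 610.
Layer-change overhead = 610 × 0.51 = 311.1 s.
Altogether 39678.9 + 311.1 = 39990 s, i.e. 11.11 hours.

11.11 hours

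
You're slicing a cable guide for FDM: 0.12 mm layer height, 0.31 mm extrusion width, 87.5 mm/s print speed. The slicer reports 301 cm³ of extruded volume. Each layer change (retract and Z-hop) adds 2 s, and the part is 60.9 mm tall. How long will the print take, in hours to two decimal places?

Line area = 0.12 × 0.31, so 0.0372 mm².
Total extruded path = 301000/0.0372 = 8091397.8 mm.
Time extruding: 8091397.8 / 87.5 → 92473.1 s.
Layers = ⌈60.9/0.12⌉ = 508.
Non-print overhead: 508 × 2 → 1016 s.
Total = 92473.1 + 1016 = 93489.1 s = 25.97 hours.

25.97 hours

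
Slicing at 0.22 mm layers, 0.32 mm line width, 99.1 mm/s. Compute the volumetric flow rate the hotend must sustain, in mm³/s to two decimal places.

Bead cross-section = 0.22 × 0.32, so 0.0704 mm².
Volumetric flow = 99.1 × 0.0704 = 6.98 mm³/s.

6.98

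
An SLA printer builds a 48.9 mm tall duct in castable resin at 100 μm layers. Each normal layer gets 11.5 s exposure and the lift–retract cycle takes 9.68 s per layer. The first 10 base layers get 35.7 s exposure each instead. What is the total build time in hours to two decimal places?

Number of layers: 48.9 / 0.1 → 489 (rounded up).
Burn-in layers = 10 × (35.7 + 9.68) = 453.8 s.
Normal layers = 479 × (11.5 + 9.68), so 10145.22 s.
Sum: 453.8 + 10145.22 = 10599.02 s → 2.94 hours.

2.94 hours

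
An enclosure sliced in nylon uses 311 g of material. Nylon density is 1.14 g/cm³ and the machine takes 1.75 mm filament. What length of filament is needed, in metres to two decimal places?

113.42 m

Extruded volume: 311/1.14 = 272.807 cm³ (272807 mm³).
Filament cross-section = π × (1.75/2)² = 2.4053 mm².
Length = 272807 / 2.4053 = 113419.12 mm = 113.42 m.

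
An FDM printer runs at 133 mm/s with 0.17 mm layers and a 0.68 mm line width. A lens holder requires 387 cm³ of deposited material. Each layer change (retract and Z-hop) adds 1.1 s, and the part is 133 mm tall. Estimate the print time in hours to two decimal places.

7.23 hours

Bead cross-section: 0.17 × 0.68 → 0.1156 mm².
Total extruded path = 387000/0.1156 = 3347750.9 mm.
Print-move time = 3347750.9 / 133, so 25171.1 s.
Number of layers: 133 / 0.17 → 783 (rounded up).
Layer-change overhead = 783 × 1.1, so 861.3 s.
Altogether 25171.1 + 861.3 = 26032.4 s, i.e. 7.23 hours.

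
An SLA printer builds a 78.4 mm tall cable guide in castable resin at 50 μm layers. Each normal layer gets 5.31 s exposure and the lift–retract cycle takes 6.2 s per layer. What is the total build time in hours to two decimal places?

5.01 hours

Number of layers: 78.4 / 0.05 → 1568 (rounded up).
Cycle time = 5.31 + 6.2 = 11.51 s.
Build time: 1568 × 11.51 s = 18047.68 s, i.e. 5.01 hours.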